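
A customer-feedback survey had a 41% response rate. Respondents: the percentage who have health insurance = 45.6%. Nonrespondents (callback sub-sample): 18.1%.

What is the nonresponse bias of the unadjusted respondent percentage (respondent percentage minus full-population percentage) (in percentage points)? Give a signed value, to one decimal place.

+16.2 percentage points

Nonresponse fraction = 1 − 0.41 = 0.59.
Bias = (nonresponse fraction) × (respondent percentage − nonrespondent percentage)
     = 0.59 × (45.6 − 18.1) = 0.59 × 27.5 = 16.225.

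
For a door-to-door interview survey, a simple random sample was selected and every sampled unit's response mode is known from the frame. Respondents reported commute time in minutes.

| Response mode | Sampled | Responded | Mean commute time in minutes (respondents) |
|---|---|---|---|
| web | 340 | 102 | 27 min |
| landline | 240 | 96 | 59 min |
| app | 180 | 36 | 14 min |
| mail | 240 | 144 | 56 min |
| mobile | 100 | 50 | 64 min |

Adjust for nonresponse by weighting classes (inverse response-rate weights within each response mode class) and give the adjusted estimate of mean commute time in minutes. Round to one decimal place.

41.5

Response rates by class: web 102/340 = 30%, landline 96/240 = 40%, app 36/180 = 20%, mail 144/240 = 60%, mobile 50/100 = 50%.
Weighting each respondent by the inverse class response rate inflates each class back to its sampled size, so the class weight is n_sampled:
  web: 340 × 27 = 9180
  landline: 240 × 59 = 14,160
  app: 180 × 14 = 2520
  mail: 240 × 56 = 13,440
  mobile: 100 × 64 = 6400
Adjusted estimate = 45,700 / 1,100 = 41.5455 → 41.5.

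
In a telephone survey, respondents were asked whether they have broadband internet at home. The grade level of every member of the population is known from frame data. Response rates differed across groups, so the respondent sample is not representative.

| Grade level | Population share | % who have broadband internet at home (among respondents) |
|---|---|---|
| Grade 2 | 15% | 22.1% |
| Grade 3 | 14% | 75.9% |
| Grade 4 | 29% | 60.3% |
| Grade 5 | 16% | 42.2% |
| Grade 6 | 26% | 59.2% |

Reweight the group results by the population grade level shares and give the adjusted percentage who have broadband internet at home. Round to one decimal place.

Post-stratification weights by population share, not respondent share:
  Grade 2: 0.15 × 22.1 = 3.315
  Grade 3: 0.14 × 75.9 = 10.626
  Grade 4: 0.29 × 60.3 = 17.487
  Grade 5: 0.16 × 42.2 = 6.752
  Grade 6: 0.26 × 59.2 = 15.392
Post-stratified estimate = 53.572 → 53.6%.

53.6%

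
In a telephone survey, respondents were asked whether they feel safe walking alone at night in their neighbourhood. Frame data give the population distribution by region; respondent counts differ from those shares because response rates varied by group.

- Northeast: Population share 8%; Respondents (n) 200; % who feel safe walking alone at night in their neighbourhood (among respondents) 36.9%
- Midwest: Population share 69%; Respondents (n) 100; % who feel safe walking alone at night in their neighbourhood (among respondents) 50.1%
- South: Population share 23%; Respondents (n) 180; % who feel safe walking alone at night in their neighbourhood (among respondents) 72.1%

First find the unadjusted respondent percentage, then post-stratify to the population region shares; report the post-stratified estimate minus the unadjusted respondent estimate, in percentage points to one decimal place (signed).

+1.3 percentage points

Unadjusted (pooled respondent) estimate weights by respondent counts:
  (200/480)×36.9 + (100/480)×50.1 + (180/480)×72.1 = 52.85%
Post-stratifying to population shares instead:
  0.08×36.9 + 0.69×50.1 + 0.23×72.1 = 54.104%
Difference = 54.104 − 52.85 = 1.254 pp.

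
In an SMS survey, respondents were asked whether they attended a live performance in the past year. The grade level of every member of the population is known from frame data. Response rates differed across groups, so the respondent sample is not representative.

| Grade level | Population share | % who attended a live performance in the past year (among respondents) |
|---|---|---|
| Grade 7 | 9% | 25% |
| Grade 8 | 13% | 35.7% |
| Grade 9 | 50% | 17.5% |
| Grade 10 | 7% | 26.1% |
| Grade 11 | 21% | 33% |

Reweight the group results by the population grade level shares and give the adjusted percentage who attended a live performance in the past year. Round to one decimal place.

24.4%

Weight each group's respondent value by its population share:
  Grade 7: 0.09 × 25 = 2.25
  Grade 8: 0.13 × 35.7 = 4.641
  Grade 9: 0.5 × 17.5 = 8.75
  Grade 10: 0.07 × 26.1 = 1.827
  Grade 11: 0.21 × 33 = 6.93
Post-stratified estimate = 24.398 → 24.4%.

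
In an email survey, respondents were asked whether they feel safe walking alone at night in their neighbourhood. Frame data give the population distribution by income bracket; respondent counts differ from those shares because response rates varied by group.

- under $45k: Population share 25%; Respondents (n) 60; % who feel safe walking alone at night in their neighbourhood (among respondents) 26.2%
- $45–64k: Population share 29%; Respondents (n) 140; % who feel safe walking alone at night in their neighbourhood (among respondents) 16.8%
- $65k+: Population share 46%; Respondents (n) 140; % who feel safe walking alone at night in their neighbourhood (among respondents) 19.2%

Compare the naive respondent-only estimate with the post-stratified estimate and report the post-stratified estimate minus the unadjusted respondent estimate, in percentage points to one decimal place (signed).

+0.8 percentage points

Without adjustment, the pooled respondent share is:
  (60/340)×26.2 + (140/340)×16.8 + (140/340)×19.2 = 19.4471%
Post-stratified estimate weights by population shares:
  0.25×26.2 + 0.29×16.8 + 0.46×19.2 = 20.254%
Difference = 20.254 − 19.4471 = 0.8069 pp.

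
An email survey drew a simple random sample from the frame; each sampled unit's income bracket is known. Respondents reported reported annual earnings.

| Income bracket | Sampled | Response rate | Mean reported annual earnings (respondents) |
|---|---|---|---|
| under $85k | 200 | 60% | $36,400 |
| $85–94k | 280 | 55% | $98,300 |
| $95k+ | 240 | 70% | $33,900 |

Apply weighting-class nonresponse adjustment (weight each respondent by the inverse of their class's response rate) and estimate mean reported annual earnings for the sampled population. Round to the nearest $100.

$59,600

Each respondent's weight = sampled/responded in their class; summing within a class gives n_sampled, so:
  under $85k: 200 × 36,400 = 7,280,000
  $85–94k: 280 × 98,300 = 27,524,000
  $95k+: 240 × 33,900 = 8,136,000
Adjusted estimate = 42,940,000 / 720 = 59638.9 → $59,600.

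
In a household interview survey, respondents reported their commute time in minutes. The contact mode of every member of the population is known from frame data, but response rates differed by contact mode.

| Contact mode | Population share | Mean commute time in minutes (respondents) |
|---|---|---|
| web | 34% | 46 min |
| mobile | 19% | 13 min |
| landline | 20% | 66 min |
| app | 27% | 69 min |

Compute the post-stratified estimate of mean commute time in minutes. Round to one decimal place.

Each cell contributes population-share × respondent value:
  web: 0.34 × 46 = 15.64
  mobile: 0.19 × 13 = 2.47
  landline: 0.2 × 66 = 13.2
  app: 0.27 × 69 = 18.63
Post-stratified estimate = 49.94 → 49.9.

49.9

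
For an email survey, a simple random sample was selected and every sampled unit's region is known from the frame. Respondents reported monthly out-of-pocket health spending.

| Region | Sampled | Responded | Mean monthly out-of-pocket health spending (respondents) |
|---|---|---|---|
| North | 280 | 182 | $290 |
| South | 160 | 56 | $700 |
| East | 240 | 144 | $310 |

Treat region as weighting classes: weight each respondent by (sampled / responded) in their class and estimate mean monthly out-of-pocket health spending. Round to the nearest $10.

Response rates by class: North 182/280 = 65%, South 56/160 = 35%, East 144/240 = 60%.
Inverse-response-rate weighting restores each class to its sampled count, so class totals weight by n_sampled:
  North: 280 × 290 = 81,200
  South: 160 × 700 = 112,000
  East: 240 × 310 = 74,400
Adjusted estimate = 267,600 / 680 = 393.529 → $390.

$390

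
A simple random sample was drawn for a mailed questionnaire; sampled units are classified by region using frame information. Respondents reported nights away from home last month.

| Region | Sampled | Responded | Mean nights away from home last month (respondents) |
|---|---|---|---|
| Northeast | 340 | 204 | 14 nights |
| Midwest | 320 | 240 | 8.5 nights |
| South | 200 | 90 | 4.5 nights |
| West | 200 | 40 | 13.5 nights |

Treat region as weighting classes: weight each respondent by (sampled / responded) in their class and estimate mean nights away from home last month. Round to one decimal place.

10.5

Class response rates: Northeast 204/340 = 60%, Midwest 240/320 = 75%, South 90/200 = 45%, West 40/200 = 20%.
Each respondent's weight = sampled/responded in their class; summing within a class gives n_sampled, so:
  Northeast: 340 × 14 = 4760
  Midwest: 320 × 8.5 = 2720
  South: 200 × 4.5 = 900
  West: 200 × 13.5 = 2700
Adjusted estimate = 11,080 / 1,060 = 10.4528 → 10.5.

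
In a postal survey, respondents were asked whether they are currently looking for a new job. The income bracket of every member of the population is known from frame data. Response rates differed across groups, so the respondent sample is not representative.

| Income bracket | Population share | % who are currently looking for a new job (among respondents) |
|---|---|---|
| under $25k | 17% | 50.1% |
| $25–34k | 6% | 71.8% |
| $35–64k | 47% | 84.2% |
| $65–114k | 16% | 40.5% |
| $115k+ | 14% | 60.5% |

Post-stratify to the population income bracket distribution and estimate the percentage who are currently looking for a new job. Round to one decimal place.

Weight each group's respondent value by its population share:
  under $25k: 0.17 × 50.1 = 8.517
  $25–34k: 0.06 × 71.8 = 4.308
  $35–64k: 0.47 × 84.2 = 39.574
  $65–114k: 0.16 × 40.5 = 6.48
  $115k+: 0.14 × 60.5 = 8.47
Post-stratified estimate = 67.349 → 67.3%.

67.3%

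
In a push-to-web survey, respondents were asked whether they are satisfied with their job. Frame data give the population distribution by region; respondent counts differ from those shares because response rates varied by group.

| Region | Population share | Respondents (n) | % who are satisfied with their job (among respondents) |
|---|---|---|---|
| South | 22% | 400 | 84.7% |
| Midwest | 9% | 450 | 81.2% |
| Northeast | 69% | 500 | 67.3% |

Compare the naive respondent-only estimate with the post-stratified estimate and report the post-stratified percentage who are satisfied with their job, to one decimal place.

72.4%

Naive respondent-only estimate (weights = respondent counts):
  (400/1350)×84.7 + (450/1350)×81.2 + (500/1350)×67.3 = 77.0889%
Post-stratified estimate weights by population shares:
  0.22×84.7 + 0.09×81.2 + 0.69×67.3 = 72.379%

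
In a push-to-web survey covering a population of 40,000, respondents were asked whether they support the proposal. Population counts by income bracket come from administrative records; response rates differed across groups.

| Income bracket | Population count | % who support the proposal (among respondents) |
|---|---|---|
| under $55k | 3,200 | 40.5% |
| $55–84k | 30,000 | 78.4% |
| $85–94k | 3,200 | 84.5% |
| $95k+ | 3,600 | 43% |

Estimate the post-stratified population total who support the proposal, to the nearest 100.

Estimated count per cell = population count × respondent percentage:
  under $55k: 3,200 × 40.5% = 1296
  $55–84k: 30,000 × 78.4% = 23,520
  $85–94k: 3,200 × 84.5% = 2704
  $95k+: 3,600 × 43% = 1548
Estimated total = 29,068 → 29,100.

29,100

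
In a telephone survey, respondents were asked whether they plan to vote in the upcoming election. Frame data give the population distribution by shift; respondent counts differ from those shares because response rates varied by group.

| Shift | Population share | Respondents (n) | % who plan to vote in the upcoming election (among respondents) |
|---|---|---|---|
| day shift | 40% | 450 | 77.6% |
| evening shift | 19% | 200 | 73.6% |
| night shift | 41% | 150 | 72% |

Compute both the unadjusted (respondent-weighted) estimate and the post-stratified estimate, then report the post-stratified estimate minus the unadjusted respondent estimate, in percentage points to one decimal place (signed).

-1.0 percentage points

Unadjusted (pooled respondent) estimate weights by respondent counts:
  (450/800)×77.6 + (200/800)×73.6 + (150/800)×72 = 75.55%
Post-stratifying to population shares instead:
  0.4×77.6 + 0.19×73.6 + 0.41×72 = 74.544%
Difference = 74.544 − 75.55 = -1.006 pp.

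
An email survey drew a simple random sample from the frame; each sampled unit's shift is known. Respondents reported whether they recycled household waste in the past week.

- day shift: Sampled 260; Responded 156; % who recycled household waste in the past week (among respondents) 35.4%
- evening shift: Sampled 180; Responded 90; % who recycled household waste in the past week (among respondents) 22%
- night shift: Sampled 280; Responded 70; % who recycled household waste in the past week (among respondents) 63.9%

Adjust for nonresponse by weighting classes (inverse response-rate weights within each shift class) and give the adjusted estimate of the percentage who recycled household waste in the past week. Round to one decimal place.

43.1%

Class response rates: day shift 156/260 = 60%, evening shift 90/180 = 50%, night shift 70/280 = 25%.
Inverse-response-rate weighting restores each class to its sampled count, so class totals weight by n_sampled:
  day shift: 260 × 35.4 = 9204
  evening shift: 180 × 22 = 3960
  night shift: 280 × 63.9 = 17,892
Adjusted estimate = 31,056 / 720 = 43.1333 → 43.1%.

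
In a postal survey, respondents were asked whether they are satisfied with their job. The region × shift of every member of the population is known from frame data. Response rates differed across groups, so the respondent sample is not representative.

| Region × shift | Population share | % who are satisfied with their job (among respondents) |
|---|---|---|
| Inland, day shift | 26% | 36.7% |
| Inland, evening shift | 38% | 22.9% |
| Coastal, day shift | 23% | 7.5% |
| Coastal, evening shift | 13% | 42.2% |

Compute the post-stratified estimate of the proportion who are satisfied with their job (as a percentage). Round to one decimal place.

25.5%

Post-stratification weights by population share, not respondent share:
  Inland, day shift: 0.26 × 36.7 = 9.542
  Inland, evening shift: 0.38 × 22.9 = 8.702
  Coastal, day shift: 0.23 × 7.5 = 1.725
  Coastal, evening shift: 0.13 × 42.2 = 5.486
Post-stratified estimate = 25.455 → 25.5%.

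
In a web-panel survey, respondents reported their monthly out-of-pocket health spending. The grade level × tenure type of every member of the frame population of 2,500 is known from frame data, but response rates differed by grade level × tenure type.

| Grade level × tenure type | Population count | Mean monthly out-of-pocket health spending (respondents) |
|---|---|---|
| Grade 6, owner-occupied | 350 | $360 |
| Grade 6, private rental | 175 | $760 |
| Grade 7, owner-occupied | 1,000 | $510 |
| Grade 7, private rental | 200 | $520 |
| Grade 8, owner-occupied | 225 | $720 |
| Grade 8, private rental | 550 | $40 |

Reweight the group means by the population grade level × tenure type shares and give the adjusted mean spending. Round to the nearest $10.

$420

Weight each group's respondent value by its population share:
  Grade 6, owner-occupied: (350/2,500) × 360 = 50.4
  Grade 6, private rental: (175/2,500) × 760 = 53.2
  Grade 7, owner-occupied: (1,000/2,500) × 510 = 204
  Grade 7, private rental: (200/2,500) × 520 = 41.6
  Grade 8, owner-occupied: (225/2,500) × 720 = 64.8
  Grade 8, private rental: (550/2,500) × 40 = 8.8
Post-stratified estimate = 422.8 → $420.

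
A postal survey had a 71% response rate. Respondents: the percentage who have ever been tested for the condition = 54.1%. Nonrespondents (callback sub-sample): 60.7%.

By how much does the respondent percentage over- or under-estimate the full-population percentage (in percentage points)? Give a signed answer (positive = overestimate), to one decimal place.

-1.9 percentage points

Nonresponse fraction = 1 − 0.71 = 0.29.
Bias = (nonresponse fraction) × (respondent percentage − nonrespondent percentage)
     = 0.29 × (54.1 − 60.7) = 0.29 × -6.6 = -1.914.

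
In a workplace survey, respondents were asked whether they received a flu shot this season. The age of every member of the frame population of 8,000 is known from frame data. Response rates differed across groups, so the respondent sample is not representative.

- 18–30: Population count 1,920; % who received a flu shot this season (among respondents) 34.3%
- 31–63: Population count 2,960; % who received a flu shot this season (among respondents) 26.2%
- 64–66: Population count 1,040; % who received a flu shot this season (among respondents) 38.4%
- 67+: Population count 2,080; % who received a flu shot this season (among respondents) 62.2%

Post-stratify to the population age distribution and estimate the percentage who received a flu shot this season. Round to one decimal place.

Each cell contributes population-share × respondent value:
  18–30: (1,920/8,000) × 34.3 = 8.232
  31–63: (2,960/8,000) × 26.2 = 9.694
  64–66: (1,040/8,000) × 38.4 = 4.992
  67+: (2,080/8,000) × 62.2 = 16.172
Post-stratified estimate = 39.09 → 39.1%.

39.1%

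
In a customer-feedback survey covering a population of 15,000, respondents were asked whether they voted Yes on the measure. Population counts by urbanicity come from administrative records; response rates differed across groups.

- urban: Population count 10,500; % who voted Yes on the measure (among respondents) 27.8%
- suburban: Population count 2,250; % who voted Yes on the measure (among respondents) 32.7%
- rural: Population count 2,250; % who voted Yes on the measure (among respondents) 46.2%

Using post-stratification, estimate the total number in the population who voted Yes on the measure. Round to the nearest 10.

Apply each group's respondent rate to its population count:
  urban: 10,500 × 27.8% = 2919
  suburban: 2,250 × 32.7% = 735.75
  rural: 2,250 × 46.2% = 1039.5
Estimated total = 4694.25 → 4,690.

4,690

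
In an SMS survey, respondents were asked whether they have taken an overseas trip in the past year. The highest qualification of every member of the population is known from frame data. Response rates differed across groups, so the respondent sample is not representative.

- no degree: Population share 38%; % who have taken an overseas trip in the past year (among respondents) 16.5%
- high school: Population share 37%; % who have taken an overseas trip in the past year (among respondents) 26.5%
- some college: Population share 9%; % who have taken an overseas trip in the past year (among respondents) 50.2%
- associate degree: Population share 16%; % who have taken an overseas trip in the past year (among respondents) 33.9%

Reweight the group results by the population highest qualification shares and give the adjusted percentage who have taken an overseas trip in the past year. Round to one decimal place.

26.0%

Post-stratification weights by population share, not respondent share:
  no degree: 0.38 × 16.5 = 6.27
  high school: 0.37 × 26.5 = 9.805
  some college: 0.09 × 50.2 = 4.518
  associate degree: 0.16 × 33.9 = 5.424
Post-stratified estimate = 26.017 → 26.0%.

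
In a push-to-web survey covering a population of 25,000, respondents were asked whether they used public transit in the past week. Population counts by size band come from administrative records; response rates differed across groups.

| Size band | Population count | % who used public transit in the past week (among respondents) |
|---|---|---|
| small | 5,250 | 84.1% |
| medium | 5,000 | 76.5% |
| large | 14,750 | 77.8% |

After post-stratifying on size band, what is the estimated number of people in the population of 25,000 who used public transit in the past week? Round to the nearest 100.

19,700

Each cell contributes its population count × the respondent rate:
  small: 5,250 × 84.1% = 4415.25
  medium: 5,000 × 76.5% = 3825
  large: 14,750 × 77.8% = 11475.5
Estimated total = 19715.8 → 19,700.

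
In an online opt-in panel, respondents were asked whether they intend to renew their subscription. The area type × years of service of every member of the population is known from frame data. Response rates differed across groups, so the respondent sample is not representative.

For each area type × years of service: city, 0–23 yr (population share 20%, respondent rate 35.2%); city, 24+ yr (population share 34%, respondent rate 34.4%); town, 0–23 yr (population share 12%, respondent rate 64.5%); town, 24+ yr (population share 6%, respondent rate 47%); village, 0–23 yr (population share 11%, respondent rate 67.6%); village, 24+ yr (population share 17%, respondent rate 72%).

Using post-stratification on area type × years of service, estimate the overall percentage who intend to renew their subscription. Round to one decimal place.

49.0%

Each cell contributes population-share × respondent value:
  city, 0–23 yr: 0.2 × 35.2 = 7.04
  city, 24+ yr: 0.34 × 34.4 = 11.696
  town, 0–23 yr: 0.12 × 64.5 = 7.74
  town, 24+ yr: 0.06 × 47 = 2.82
  village, 0–23 yr: 0.11 × 67.6 = 7.436
  village, 24+ yr: 0.17 × 72 = 12.24
Post-stratified estimate = 48.972 → 49.0%.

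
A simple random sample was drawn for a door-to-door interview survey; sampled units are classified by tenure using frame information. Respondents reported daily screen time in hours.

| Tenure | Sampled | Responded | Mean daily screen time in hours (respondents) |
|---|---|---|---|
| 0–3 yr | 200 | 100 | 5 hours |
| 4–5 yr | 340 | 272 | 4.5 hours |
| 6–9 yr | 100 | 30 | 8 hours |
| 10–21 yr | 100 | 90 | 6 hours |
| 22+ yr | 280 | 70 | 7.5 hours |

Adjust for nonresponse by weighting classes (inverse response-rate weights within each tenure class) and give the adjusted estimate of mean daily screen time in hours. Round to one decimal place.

Response rates by class: 0–3 yr 100/200 = 50%, 4–5 yr 272/340 = 80%, 6–9 yr 30/100 = 30%, 10–21 yr 90/100 = 90%, 22+ yr 70/280 = 25%.
With weight = n_sampled/n_responded per class, the weighted class total is n_sampled:
  0–3 yr: 200 × 5 = 1000
  4–5 yr: 340 × 4.5 = 1530
  6–9 yr: 100 × 8 = 800
  10–21 yr: 100 × 6 = 600
  22+ yr: 280 × 7.5 = 2100
Adjusted estimate = 6030 / 1,020 = 5.91176 → 5.9.

5.9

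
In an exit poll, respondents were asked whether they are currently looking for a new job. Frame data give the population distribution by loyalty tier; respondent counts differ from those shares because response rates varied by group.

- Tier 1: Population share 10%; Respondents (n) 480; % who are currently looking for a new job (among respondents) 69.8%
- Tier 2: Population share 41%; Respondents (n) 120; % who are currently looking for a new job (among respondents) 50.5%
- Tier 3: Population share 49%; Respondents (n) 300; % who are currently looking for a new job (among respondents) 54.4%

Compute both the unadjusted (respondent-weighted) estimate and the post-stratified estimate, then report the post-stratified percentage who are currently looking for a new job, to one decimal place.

54.3%

Without adjustment, the pooled respondent share is:
  (480/900)×69.8 + (120/900)×50.5 + (300/900)×54.4 = 62.0933%
Reweighting by population loyalty tier shares:
  0.1×69.8 + 0.41×50.5 + 0.49×54.4 = 54.341%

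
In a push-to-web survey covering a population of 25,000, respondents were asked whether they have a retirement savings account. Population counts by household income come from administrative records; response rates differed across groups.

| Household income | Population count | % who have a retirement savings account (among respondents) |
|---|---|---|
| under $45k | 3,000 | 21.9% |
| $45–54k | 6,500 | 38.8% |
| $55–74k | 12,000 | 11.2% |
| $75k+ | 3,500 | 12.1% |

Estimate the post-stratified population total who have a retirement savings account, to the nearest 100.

4,900

Apply each group's respondent rate to its population count:
  under $45k: 3,000 × 21.9% = 657
  $45–54k: 6,500 × 38.8% = 2522
  $55–74k: 12,000 × 11.2% = 1344
  $75k+: 3,500 × 12.1% = 423.5
Estimated total = 4946.5 → 4,900.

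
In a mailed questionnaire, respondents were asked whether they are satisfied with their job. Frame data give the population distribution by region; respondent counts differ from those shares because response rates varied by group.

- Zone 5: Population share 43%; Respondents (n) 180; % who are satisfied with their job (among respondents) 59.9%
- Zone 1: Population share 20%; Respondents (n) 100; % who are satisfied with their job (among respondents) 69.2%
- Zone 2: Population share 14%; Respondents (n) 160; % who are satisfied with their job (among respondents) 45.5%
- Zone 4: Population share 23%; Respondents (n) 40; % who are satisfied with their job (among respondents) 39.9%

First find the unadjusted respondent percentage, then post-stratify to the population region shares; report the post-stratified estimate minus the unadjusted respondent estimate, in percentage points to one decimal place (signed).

Unadjusted (pooled respondent) estimate weights by respondent counts:
  (180/480)×59.9 + (100/480)×69.2 + (160/480)×45.5 + (40/480)×39.9 = 55.3708%
Post-stratifying to population shares instead:
  0.43×59.9 + 0.2×69.2 + 0.14×45.5 + 0.23×39.9 = 55.144%
Difference = 55.144 − 55.3708 = -0.2268 pp.

-0.2 percentage points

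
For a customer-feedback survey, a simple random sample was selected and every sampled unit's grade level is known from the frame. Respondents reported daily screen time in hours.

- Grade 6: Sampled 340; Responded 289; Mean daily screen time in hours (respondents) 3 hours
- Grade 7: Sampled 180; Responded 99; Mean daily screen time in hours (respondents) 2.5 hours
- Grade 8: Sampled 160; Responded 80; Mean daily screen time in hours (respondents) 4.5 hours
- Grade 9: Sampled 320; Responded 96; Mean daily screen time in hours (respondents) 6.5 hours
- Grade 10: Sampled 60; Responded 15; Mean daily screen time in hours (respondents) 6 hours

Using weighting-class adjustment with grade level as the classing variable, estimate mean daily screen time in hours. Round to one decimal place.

4.4

Response rates by class: Grade 6 289/340 = 85%, Grade 7 99/180 = 55%, Grade 8 80/160 = 50%, Grade 9 96/320 = 30%, Grade 10 15/60 = 25%.
Each respondent's weight = sampled/responded in their class; summing within a class gives n_sampled, so:
  Grade 6: 340 × 3 = 1020
  Grade 7: 180 × 2.5 = 450
  Grade 8: 160 × 4.5 = 720
  Grade 9: 320 × 6.5 = 2080
  Grade 10: 60 × 6 = 360
Adjusted estimate = 4630 / 1,060 = 4.36792 → 4.4.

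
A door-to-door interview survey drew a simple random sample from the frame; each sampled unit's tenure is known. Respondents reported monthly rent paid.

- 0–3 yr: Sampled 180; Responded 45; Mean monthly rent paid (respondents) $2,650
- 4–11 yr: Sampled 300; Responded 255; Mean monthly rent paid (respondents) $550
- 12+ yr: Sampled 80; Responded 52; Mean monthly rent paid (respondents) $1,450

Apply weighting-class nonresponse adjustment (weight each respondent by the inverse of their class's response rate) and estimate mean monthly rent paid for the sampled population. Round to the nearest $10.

Class response rates: 0–3 yr 45/180 = 25%, 4–11 yr 255/300 = 85%, 12+ yr 52/80 = 65%.
With weight = n_sampled/n_responded per class, the weighted class total is n_sampled:
  0–3 yr: 180 × 2650 = 477,000
  4–11 yr: 300 × 550 = 165,000
  12+ yr: 80 × 1450 = 116,000
Adjusted estimate = 758,000 / 560 = 1353.57 → $1,350.

$1,350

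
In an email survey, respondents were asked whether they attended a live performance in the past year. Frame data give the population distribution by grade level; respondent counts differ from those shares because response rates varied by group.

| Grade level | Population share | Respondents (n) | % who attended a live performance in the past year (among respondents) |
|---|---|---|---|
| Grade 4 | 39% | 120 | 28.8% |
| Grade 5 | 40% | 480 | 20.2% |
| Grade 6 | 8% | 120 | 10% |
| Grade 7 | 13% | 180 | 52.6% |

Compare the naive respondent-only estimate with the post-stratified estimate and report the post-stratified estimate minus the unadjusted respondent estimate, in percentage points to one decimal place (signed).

+0.5 percentage points

Unadjusted (pooled respondent) estimate weights by respondent counts:
  (120/900)×28.8 + (480/900)×20.2 + (120/900)×10 + (180/900)×52.6 = 26.4667%
Reweighting by population grade level shares:
  0.39×28.8 + 0.4×20.2 + 0.08×10 + 0.13×52.6 = 26.95%
Difference = 26.95 − 26.4667 = 0.4833 pp.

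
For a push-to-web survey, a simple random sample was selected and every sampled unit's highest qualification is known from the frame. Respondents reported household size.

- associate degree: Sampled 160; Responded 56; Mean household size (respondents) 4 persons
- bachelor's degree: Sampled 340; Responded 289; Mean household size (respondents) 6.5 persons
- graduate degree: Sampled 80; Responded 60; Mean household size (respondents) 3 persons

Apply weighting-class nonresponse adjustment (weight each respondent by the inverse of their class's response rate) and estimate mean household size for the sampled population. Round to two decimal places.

Class response rates: associate degree 56/160 = 35%, bachelor's degree 289/340 = 85%, graduate degree 60/80 = 75%.
Inverse-response-rate weighting restores each class to its sampled count, so class totals weight by n_sampled:
  associate degree: 160 × 4 = 640
  bachelor's degree: 340 × 6.5 = 2210
  graduate degree: 80 × 3 = 240
Adjusted estimate = 3090 / 580 = 5.32759 → 5.33.

5.33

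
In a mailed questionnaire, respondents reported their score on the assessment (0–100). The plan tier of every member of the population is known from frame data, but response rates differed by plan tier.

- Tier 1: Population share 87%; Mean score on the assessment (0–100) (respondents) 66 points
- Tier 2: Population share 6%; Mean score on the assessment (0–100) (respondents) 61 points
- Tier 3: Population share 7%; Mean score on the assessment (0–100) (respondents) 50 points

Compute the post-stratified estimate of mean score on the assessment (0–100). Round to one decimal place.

Reweight to the known plan tier distribution:
  Tier 1: 0.87 × 66 = 57.42
  Tier 2: 0.06 × 61 = 3.66
  Tier 3: 0.07 × 50 = 3.5
Post-stratified estimate = 64.58 → 64.6.

64.6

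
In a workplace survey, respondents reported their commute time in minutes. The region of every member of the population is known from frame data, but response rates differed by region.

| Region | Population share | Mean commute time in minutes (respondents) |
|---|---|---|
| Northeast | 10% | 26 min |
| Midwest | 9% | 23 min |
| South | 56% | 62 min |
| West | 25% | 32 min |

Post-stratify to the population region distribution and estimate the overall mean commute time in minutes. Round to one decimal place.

Each cell contributes population-share × respondent value:
  Northeast: 0.1 × 26 = 2.6
  Midwest: 0.09 × 23 = 2.07
  South: 0.56 × 62 = 34.72
  West: 0.25 × 32 = 8
Post-stratified estimate = 47.39 → 47.4.

47.4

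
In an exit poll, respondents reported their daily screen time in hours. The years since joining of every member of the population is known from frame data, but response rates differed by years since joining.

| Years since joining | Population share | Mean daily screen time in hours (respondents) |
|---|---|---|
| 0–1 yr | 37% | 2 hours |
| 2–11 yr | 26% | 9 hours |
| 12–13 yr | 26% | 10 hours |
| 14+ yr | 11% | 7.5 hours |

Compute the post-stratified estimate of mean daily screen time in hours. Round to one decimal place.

6.5

Each cell contributes population-share × respondent value:
  0–1 yr: 0.37 × 2 = 0.74
  2–11 yr: 0.26 × 9 = 2.34
  12–13 yr: 0.26 × 10 = 2.6
  14+ yr: 0.11 × 7.5 = 0.825
Post-stratified estimate = 6.505 → 6.5.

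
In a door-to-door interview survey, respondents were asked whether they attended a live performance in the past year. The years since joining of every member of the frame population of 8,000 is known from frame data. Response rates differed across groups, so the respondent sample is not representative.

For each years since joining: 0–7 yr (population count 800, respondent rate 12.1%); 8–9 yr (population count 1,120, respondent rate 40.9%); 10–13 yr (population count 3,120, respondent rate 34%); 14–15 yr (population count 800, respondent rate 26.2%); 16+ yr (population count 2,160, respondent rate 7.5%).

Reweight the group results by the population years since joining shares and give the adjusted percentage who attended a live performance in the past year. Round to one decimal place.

24.8%

Weight each group's respondent value by its population share:
  0–7 yr: (800/8,000) × 12.1 = 1.21
  8–9 yr: (1,120/8,000) × 40.9 = 5.726
  10–13 yr: (3,120/8,000) × 34 = 13.26
  14–15 yr: (800/8,000) × 26.2 = 2.62
  16+ yr: (2,160/8,000) × 7.5 = 2.025
Post-stratified estimate = 24.841 → 24.8%.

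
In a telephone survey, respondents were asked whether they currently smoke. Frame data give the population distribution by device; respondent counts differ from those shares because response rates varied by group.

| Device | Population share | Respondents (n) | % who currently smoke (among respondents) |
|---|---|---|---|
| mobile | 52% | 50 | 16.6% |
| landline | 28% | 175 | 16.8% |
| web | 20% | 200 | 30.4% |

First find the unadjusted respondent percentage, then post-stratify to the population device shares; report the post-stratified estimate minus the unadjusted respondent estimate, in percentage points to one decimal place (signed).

Without adjustment, the pooled respondent share is:
  (50/425)×16.6 + (175/425)×16.8 + (200/425)×30.4 = 23.1765%
Post-stratified estimate weights by population shares:
  0.52×16.6 + 0.28×16.8 + 0.2×30.4 = 19.416%
Difference = 19.416 − 23.1765 = -3.7605 pp.

-3.8 percentage points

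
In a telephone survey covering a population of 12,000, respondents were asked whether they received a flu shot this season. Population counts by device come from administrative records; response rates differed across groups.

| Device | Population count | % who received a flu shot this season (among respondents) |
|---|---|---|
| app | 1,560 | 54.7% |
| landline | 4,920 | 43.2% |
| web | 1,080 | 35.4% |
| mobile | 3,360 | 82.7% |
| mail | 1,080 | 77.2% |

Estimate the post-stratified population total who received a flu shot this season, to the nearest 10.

Each cell contributes its population count × the respondent rate:
  app: 1,560 × 54.7% = 853.32
  landline: 4,920 × 43.2% = 2125.44
  web: 1,080 × 35.4% = 382.32
  mobile: 3,360 × 82.7% = 2778.72
  mail: 1,080 × 77.2% = 833.76
Estimated total = 6973.56 → 6,970.

6,970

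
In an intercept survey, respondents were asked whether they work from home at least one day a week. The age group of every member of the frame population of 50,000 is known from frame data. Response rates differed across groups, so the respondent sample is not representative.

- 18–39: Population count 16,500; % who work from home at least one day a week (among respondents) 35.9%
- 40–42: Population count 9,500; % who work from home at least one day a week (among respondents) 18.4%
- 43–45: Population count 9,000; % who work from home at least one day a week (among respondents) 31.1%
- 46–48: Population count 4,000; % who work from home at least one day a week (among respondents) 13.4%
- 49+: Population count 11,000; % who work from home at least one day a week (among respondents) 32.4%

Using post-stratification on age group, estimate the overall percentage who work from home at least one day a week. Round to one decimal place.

Each cell contributes population-share × respondent value:
  18–39: (16,500/50,000) × 35.9 = 11.847
  40–42: (9,500/50,000) × 18.4 = 3.496
  43–45: (9,000/50,000) × 31.1 = 5.598
  46–48: (4,000/50,000) × 13.4 = 1.072
  49+: (11,000/50,000) × 32.4 = 7.128
Post-stratified estimate = 29.141 → 29.1%.

29.1%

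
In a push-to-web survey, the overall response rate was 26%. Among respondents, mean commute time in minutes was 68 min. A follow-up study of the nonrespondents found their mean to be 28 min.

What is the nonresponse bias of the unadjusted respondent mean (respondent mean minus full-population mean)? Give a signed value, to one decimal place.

+29.6

Nonresponse fraction = 1 − 0.26 = 0.74.
Bias = (nonresponse fraction) × (respondent mean − nonrespondent mean)
     = 0.74 × (68 − 28) = 0.74 × 40 = 29.6.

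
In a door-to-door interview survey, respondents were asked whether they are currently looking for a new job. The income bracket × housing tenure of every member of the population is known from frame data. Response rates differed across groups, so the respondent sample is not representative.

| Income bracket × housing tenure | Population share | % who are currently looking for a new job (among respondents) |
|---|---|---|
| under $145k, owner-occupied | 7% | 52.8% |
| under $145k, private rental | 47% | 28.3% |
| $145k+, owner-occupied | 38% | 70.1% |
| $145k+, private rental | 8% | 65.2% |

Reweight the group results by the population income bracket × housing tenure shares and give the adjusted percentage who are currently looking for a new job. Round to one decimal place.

Weight each group's respondent value by its population share:
  under $145k, owner-occupied: 0.07 × 52.8 = 3.696
  under $145k, private rental: 0.47 × 28.3 = 13.301
  $145k+, owner-occupied: 0.38 × 70.1 = 26.638
  $145k+, private rental: 0.08 × 65.2 = 5.216
Post-stratified estimate = 48.851 → 48.9%.

48.9%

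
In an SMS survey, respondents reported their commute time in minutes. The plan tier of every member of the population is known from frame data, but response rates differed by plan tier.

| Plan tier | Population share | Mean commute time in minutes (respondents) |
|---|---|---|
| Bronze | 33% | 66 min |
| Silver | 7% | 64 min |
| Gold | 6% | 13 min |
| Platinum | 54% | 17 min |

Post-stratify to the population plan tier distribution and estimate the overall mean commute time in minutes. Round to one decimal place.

36.2

Weight each group's respondent value by its population share:
  Bronze: 0.33 × 66 = 21.78
  Silver: 0.07 × 64 = 4.48
  Gold: 0.06 × 13 = 0.78
  Platinum: 0.54 × 17 = 9.18
Post-stratified estimate = 36.22 → 36.2.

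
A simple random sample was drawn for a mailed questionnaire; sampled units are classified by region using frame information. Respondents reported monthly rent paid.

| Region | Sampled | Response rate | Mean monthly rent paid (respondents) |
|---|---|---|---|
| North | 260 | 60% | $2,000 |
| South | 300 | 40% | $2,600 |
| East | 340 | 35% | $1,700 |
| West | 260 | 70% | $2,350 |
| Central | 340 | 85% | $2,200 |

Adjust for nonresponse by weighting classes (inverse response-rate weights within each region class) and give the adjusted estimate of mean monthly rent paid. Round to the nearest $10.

Inverse-response-rate weighting restores each class to its sampled count, so class totals weight by n_sampled:
  North: 260 × 2000 = 520,000
  South: 300 × 2600 = 780,000
  East: 340 × 1700 = 578,000
  West: 260 × 2350 = 611,000
  Central: 340 × 2200 = 748,000
Adjusted estimate = 3,237,000 / 1,500 = 2158 → $2,160.

$2,160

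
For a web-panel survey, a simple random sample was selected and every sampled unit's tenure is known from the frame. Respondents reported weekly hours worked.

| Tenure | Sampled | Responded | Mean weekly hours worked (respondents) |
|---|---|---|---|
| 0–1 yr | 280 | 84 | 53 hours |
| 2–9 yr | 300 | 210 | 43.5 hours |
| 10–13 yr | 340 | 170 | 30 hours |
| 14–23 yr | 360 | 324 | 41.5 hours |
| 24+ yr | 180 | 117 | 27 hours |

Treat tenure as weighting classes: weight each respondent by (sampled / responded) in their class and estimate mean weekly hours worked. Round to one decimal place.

Response rates by class: 0–1 yr 84/280 = 30%, 2–9 yr 210/300 = 70%, 10–13 yr 170/340 = 50%, 14–23 yr 324/360 = 90%, 24+ yr 117/180 = 65%.
Each respondent's weight = sampled/responded in their class; summing within a class gives n_sampled, so:
  0–1 yr: 280 × 53 = 14,840
  2–9 yr: 300 × 43.5 = 13,050
  10–13 yr: 340 × 30 = 10,200
  14–23 yr: 360 × 41.5 = 14,940
  24+ yr: 180 × 27 = 4860
Adjusted estimate = 57,890 / 1,460 = 39.6507 → 39.7.

39.7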